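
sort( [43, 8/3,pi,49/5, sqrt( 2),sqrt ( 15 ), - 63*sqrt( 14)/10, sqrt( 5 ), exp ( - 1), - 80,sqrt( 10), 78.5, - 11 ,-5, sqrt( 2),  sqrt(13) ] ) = [ - 80 ,-63*sqrt(14)/10, - 11,-5 , exp(  -  1),sqrt( 2), sqrt ( 2), sqrt ( 5) , 8/3, pi, sqrt( 10 ), sqrt(13), sqrt( 15),  49/5, 43,78.5 ]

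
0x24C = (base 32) IC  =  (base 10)588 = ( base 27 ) ll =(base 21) 170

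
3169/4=3169/4 = 792.25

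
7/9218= 7/9218 =0.00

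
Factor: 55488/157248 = 3^ ( - 2 )*7^ ( - 1)*13^(- 1)* 17^2 = 289/819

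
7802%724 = 562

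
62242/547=62242/547 =113.79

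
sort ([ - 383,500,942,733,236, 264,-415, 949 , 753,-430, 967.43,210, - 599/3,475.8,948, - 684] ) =[ - 684,-430, - 415, - 383, - 599/3 , 210,236,264,475.8, 500,  733 , 753,942,948,949,967.43 ]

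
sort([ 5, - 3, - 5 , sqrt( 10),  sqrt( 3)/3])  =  [ - 5, - 3 , sqrt( 3 ) /3, sqrt( 10 ),5]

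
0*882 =0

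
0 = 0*140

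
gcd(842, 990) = 2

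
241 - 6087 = -5846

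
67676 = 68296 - 620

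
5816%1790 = 446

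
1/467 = 1/467 = 0.00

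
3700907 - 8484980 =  - 4784073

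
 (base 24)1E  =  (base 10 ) 38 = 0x26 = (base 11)35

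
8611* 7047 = 60681717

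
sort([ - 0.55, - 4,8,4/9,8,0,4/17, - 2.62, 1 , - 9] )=[ - 9, - 4, - 2.62, - 0.55,0,4/17,4/9,1,8,8 ] 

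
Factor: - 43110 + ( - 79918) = - 123028 = - 2^2*30757^1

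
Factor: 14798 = 2^1*7^2*151^1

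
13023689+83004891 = 96028580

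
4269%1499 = 1271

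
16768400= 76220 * 220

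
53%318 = 53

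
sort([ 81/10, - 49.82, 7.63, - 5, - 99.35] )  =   [- 99.35,  -  49.82, - 5 , 7.63,  81/10 ]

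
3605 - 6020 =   -  2415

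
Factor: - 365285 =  - 5^1*43^1 * 1699^1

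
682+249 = 931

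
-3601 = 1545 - 5146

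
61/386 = 61/386 = 0.16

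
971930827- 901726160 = 70204667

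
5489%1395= 1304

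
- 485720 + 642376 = 156656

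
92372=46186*2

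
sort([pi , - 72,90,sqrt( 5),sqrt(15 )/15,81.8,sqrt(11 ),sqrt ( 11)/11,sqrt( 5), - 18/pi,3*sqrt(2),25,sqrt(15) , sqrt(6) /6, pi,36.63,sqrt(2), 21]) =[ - 72, - 18/pi,sqrt( 15 ) /15,  sqrt( 11 )/11,sqrt( 6)/6, sqrt( 2),sqrt(5 ), sqrt( 5),  pi,pi, sqrt(11),sqrt(15 ) , 3*sqrt (2),21, 25,36.63,81.8,  90]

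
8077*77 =621929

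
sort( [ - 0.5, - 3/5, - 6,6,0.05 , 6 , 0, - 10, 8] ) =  [ - 10,-6 ,-3/5,-0.5,0, 0.05,6,6,8 ]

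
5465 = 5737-272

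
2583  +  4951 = 7534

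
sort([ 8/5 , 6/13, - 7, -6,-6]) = [  -  7, - 6 , - 6, 6/13, 8/5 ]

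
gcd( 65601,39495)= 3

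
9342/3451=2 + 2440/3451  =  2.71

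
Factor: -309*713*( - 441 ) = 3^3*7^2*23^1 * 31^1*103^1 = 97159797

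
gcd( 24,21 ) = 3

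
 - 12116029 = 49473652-61589681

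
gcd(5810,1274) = 14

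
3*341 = 1023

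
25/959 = 25/959 =0.03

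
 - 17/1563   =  -1 + 1546/1563= -0.01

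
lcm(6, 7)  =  42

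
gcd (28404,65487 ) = 789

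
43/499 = 43/499= 0.09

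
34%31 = 3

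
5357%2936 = 2421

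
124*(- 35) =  - 4340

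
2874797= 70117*41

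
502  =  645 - 143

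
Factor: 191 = 191^1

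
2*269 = 538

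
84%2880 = 84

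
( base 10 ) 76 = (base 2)1001100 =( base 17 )48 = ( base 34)28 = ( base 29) 2I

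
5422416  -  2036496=3385920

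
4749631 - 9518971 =-4769340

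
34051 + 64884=98935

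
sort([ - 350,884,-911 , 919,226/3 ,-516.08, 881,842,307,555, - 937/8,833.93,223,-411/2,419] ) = [-911, - 516.08, - 350, - 411/2 ,-937/8,226/3, 223,307,419, 555, 833.93, 842, 881,884,919 ]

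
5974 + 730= 6704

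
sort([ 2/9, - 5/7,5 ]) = [ - 5/7,2/9,5 ]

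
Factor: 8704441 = 383^1*22727^1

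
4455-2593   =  1862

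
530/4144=265/2072  =  0.13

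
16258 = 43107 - 26849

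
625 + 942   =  1567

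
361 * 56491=20393251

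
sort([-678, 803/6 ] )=[-678, 803/6 ]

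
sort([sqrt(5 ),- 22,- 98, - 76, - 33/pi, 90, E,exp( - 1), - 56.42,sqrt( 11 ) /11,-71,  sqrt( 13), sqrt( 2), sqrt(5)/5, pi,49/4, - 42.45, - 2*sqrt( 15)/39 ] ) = [ - 98,-76, - 71, - 56.42 , - 42.45,- 22, - 33/pi,-2*sqrt( 15 )/39,sqrt(11)/11,  exp (  -  1), sqrt(5 )/5,sqrt(2),sqrt(5), E,pi,sqrt( 13), 49/4,90 ] 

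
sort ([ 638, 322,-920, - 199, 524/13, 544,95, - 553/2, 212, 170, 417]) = [ - 920, - 553/2, - 199,  524/13, 95,  170, 212, 322, 417,544, 638] 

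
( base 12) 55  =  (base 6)145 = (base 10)65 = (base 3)2102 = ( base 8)101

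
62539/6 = 62539/6 =10423.17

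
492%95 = 17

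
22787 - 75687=-52900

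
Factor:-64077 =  - 3^1 * 13^1*31^1*53^1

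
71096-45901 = 25195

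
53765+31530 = 85295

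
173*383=66259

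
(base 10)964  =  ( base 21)23J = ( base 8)1704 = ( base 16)3c4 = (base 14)4CC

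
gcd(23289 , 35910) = 21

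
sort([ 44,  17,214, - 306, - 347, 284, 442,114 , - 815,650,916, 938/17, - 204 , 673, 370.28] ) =[  -  815,-347, - 306, - 204, 17 , 44,938/17, 114,214,  284,370.28,442 , 650,  673, 916]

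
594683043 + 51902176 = 646585219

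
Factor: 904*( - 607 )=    - 548728 = - 2^3  *113^1*607^1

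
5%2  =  1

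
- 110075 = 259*( - 425)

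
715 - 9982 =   -  9267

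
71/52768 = 71/52768=0.00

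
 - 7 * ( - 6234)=43638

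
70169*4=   280676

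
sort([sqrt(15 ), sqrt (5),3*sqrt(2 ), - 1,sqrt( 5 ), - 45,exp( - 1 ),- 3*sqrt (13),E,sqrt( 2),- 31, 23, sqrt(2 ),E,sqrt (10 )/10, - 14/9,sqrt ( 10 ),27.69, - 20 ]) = [ - 45, - 31, - 20, - 3  *  sqrt(13), - 14/9, - 1, sqrt( 10)/10,exp( - 1 ),sqrt( 2), sqrt ( 2),sqrt( 5),sqrt( 5 ),E,  E,sqrt(10 ), sqrt ( 15),3*sqrt( 2 ), 23,27.69 ]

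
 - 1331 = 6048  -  7379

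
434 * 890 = 386260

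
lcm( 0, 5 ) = 0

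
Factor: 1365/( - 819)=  - 5/3 = - 3^( -1 )*5^1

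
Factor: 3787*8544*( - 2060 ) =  - 2^7*3^1*5^1*7^1 * 89^1*103^1*541^1 = - 66653623680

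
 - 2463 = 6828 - 9291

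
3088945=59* 52355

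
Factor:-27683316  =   -2^2*3^3*137^1*1871^1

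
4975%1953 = 1069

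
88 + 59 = 147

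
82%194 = 82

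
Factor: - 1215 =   -  3^5*5^1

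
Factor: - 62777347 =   -  62777347^1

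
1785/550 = 357/110 = 3.25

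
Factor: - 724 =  -2^2 *181^1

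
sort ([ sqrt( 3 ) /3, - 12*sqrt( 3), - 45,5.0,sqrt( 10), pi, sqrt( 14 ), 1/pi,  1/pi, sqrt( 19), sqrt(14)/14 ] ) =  [ - 45, - 12 * sqrt( 3),sqrt( 14)/14, 1/pi,1/pi, sqrt(3)/3 , pi, sqrt(10),sqrt( 14),sqrt(19),  5.0 ] 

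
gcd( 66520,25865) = 5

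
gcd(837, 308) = 1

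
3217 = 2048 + 1169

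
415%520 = 415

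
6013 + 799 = 6812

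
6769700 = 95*71260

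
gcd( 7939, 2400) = 1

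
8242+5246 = 13488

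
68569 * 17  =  1165673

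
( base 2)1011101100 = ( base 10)748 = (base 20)1h8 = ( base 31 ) O4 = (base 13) 457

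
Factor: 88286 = 2^1*11^1*4013^1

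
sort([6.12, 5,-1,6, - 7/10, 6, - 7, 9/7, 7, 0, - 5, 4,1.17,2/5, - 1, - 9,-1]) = [- 9, - 7,  -  5,- 1,  -  1, - 1,- 7/10, 0,2/5, 1.17,9/7, 4 , 5,6, 6,6.12,7]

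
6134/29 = 211 +15/29 = 211.52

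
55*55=3025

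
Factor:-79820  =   - 2^2*5^1*13^1*307^1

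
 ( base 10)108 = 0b1101100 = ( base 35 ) 33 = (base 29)3L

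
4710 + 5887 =10597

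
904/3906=452/1953 = 0.23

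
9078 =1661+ 7417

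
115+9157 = 9272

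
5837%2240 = 1357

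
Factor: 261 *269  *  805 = 3^2*5^1 * 7^1*23^1*29^1 * 269^1 = 56518245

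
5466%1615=621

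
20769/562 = 36+537/562 = 36.96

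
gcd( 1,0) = 1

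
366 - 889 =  - 523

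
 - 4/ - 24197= 4/24197=0.00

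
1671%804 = 63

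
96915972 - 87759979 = 9155993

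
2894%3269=2894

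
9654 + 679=10333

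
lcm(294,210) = 1470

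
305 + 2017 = 2322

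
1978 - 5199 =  - 3221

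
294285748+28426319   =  322712067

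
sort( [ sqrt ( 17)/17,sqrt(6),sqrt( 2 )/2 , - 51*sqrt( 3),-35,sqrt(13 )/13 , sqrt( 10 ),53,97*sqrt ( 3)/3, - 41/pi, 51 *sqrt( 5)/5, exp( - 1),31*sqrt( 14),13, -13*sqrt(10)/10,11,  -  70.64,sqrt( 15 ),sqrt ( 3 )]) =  [ - 51 * sqrt(3),-70.64, - 35, - 41/pi, - 13*sqrt(10) /10 , sqrt(  17)/17,sqrt(13) /13,exp( - 1 ) , sqrt ( 2)/2,sqrt(3), sqrt( 6 ), sqrt(10 ), sqrt( 15),11 , 13, 51*sqrt(5) /5,53, 97  *sqrt( 3 )/3,31*sqrt( 14)]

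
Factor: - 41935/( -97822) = 2^( - 1 ) * 5^1*59^ ( - 1 )*829^(-1)*8387^1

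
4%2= 0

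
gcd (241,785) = 1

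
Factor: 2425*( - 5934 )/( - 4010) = 1438995/401 = 3^1 * 5^1*23^1 * 43^1*97^1*401^( - 1 ) 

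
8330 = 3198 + 5132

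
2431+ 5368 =7799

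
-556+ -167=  - 723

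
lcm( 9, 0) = 0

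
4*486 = 1944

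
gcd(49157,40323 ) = 1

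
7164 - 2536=4628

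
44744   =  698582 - 653838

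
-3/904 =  - 3/904  =  - 0.00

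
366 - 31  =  335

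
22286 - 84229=- 61943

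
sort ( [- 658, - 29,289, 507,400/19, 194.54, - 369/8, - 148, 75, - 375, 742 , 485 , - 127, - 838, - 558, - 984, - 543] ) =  [ -984, - 838, - 658,  -  558,-543, - 375, - 148, - 127 ,-369/8,-29, 400/19, 75, 194.54, 289, 485,507,742]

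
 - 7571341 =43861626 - 51432967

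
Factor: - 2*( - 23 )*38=2^2*19^1*23^1 = 1748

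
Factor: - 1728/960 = -9/5= - 3^2*5^ ( - 1)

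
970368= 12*80864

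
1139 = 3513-2374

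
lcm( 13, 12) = 156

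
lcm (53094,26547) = 53094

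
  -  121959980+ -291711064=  - 413671044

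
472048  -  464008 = 8040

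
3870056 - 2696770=1173286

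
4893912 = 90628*54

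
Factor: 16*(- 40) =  - 2^7*5^1 = -640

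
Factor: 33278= 2^1*7^1 * 2377^1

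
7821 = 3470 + 4351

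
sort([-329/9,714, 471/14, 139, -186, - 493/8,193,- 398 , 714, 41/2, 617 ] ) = [-398, - 186,-493/8,-329/9, 41/2, 471/14, 139, 193, 617, 714, 714] 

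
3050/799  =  3050/799 = 3.82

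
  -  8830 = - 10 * 883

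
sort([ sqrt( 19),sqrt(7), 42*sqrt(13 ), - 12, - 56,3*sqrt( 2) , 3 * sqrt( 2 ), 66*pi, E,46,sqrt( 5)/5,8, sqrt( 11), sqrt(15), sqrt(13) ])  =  [ - 56,-12, sqrt (5)/5, sqrt(7),E, sqrt( 11), sqrt( 13), sqrt(15 ),3*sqrt ( 2 ),3*sqrt( 2 ),  sqrt( 19),8, 46, 42*sqrt( 13),66*pi] 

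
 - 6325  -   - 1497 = - 4828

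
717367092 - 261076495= 456290597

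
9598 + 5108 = 14706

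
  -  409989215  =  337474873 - 747464088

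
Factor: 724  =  2^2*181^1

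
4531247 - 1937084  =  2594163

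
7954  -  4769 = 3185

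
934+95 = 1029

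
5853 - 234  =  5619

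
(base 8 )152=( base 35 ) 31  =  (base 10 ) 106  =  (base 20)56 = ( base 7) 211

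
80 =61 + 19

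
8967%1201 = 560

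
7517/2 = 3758 + 1/2  =  3758.50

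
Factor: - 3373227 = - 3^2* 11^1*13^1*2621^1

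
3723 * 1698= 6321654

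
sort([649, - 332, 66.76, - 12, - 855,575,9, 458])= [ - 855, - 332, - 12, 9,66.76 , 458, 575,649] 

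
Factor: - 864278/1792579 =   -  2^1*432139^1 * 1792579^( - 1)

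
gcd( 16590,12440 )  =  10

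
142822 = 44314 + 98508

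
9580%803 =747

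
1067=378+689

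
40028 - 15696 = 24332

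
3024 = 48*63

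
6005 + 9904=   15909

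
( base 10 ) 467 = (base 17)1a8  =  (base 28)gj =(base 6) 2055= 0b111010011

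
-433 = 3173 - 3606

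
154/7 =22 = 22.00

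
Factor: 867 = 3^1*17^2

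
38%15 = 8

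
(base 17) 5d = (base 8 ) 142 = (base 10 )98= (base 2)1100010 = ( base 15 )68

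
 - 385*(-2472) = 951720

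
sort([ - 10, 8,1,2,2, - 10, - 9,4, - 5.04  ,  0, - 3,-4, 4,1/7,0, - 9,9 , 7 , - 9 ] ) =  [ - 10, - 10, - 9, - 9, - 9, - 5.04 ,-4,-3,  0,0, 1/7, 1,2,2,4,4,7,8, 9 ]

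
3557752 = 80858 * 44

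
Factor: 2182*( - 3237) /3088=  - 3531567/1544 = - 2^( - 3)*3^1*13^1*83^1 * 193^(  -  1)*1091^1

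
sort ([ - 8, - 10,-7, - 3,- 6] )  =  [ - 10 , - 8,-7, - 6, - 3 ]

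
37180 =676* 55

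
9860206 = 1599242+8260964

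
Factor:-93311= - 23^1*4057^1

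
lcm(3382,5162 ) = 98078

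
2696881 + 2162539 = 4859420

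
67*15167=1016189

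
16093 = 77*209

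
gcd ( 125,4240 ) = 5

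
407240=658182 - 250942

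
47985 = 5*9597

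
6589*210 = 1383690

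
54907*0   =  0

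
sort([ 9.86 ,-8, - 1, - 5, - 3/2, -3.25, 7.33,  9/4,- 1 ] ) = [ - 8,-5  ,  -  3.25, - 3/2,  -  1,-1, 9/4,7.33,9.86]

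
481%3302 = 481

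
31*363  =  11253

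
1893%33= 12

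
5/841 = 5/841  =  0.01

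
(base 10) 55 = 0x37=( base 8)67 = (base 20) 2F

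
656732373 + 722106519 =1378838892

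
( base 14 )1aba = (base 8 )11404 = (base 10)4868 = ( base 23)94F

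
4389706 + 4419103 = 8808809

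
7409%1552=1201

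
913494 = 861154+52340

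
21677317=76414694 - 54737377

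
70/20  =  7/2  =  3.50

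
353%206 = 147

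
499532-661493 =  - 161961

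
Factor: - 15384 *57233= - 2^3*3^1 * 11^3 * 43^1 * 641^1 = - 880472472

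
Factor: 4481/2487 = 3^ ( - 1)*829^ ( - 1)*4481^1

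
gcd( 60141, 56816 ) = 1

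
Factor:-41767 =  - 11^1*3797^1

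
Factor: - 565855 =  - 5^1*113171^1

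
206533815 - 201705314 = 4828501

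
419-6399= - 5980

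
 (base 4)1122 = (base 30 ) 30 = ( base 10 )90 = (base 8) 132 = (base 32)2q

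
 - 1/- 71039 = 1/71039 = 0.00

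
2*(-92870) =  - 185740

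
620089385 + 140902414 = 760991799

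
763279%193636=182371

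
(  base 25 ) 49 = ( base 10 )109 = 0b1101101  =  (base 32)3D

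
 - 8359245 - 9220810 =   -  17580055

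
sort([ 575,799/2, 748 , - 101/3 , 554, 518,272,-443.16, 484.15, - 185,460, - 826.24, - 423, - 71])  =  [ - 826.24,  -  443.16,-423,-185,-71,-101/3 , 272, 799/2, 460, 484.15, 518,554, 575, 748]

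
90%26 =12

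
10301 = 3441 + 6860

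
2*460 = 920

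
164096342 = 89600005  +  74496337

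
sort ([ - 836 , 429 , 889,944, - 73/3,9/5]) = [ - 836,-73/3,9/5,429, 889, 944]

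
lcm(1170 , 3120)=9360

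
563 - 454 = 109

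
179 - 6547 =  - 6368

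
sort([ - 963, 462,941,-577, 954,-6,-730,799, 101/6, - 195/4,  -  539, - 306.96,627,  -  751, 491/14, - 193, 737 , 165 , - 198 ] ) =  [ - 963, -751, - 730,-577 , - 539,-306.96,-198, - 193, - 195/4,  -  6, 101/6,491/14,165,  462,627,737, 799,941,954]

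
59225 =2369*25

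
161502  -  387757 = -226255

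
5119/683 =7 + 338/683 = 7.49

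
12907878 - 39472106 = - 26564228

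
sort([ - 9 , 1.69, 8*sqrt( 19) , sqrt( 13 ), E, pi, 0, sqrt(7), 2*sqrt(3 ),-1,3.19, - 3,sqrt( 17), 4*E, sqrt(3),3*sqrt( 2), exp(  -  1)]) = [ - 9, - 3 , - 1 , 0,exp( - 1), 1.69,sqrt( 3 ), sqrt( 7),  E,pi , 3.19,2*sqrt( 3) , sqrt( 13 ), sqrt( 17) , 3*sqrt(2),  4*E , 8*sqrt( 19 )]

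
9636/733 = 13 + 107/733 = 13.15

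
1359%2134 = 1359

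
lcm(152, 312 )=5928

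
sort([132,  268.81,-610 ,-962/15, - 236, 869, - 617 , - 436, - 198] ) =[ - 617, - 610, - 436,-236,-198, - 962/15,  132,268.81,869]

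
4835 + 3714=8549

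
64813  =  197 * 329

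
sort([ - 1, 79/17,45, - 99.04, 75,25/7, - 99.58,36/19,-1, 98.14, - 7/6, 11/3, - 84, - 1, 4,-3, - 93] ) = [ - 99.58 , - 99.04, - 93,-84, - 3, - 7/6,- 1  ,-1, - 1, 36/19, 25/7, 11/3, 4, 79/17,  45, 75 , 98.14 ] 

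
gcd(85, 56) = 1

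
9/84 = 3/28 = 0.11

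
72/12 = 6=6.00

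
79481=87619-8138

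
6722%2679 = 1364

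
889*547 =486283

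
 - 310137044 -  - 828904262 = 518767218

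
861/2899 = 861/2899 = 0.30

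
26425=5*5285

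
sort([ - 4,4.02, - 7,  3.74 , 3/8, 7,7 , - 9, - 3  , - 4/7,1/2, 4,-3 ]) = [ - 9, - 7, - 4, - 3, - 3, - 4/7, 3/8, 1/2,3.74,4, 4.02,7, 7 ]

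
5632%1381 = 108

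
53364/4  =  13341 = 13341.00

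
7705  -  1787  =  5918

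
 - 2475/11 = - 225  =  - 225.00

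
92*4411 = 405812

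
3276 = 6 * 546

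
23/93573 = 23/93573 = 0.00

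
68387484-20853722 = 47533762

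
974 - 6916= -5942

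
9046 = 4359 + 4687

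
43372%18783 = 5806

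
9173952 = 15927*576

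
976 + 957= 1933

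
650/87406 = 325/43703 = 0.01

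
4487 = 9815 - 5328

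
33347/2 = 33347/2 = 16673.50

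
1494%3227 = 1494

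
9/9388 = 9/9388=0.00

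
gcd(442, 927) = 1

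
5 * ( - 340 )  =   - 1700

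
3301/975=3 + 376/975=3.39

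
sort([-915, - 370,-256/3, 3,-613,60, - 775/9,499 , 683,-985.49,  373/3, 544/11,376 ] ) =[ - 985.49, - 915, - 613,-370,-775/9,  -  256/3, 3, 544/11, 60,373/3,376, 499, 683]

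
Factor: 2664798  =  2^1 *3^1* 83^1*5351^1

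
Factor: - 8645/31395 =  -3^(  -  1)*19^1*23^( - 1) = -19/69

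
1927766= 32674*59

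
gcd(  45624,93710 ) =2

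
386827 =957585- 570758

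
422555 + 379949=802504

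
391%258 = 133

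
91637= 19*4823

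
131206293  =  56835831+74370462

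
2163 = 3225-1062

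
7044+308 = 7352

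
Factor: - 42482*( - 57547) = 2444711654=2^1*7^1*11^1*1931^1*8221^1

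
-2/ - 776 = 1/388 = 0.00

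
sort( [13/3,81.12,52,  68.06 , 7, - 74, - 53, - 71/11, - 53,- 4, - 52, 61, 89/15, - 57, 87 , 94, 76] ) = [ - 74 , - 57, - 53  , - 53, - 52, - 71/11 , - 4, 13/3,89/15, 7, 52,61,68.06, 76,81.12,87 , 94 ]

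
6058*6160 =37317280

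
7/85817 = 7/85817 = 0.00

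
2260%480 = 340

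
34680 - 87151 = -52471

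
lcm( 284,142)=284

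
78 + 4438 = 4516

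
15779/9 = 15779/9 = 1753.22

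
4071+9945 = 14016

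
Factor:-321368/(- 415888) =2^ (-1)*11^( - 1)*17^1 = 17/22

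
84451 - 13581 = 70870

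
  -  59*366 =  - 21594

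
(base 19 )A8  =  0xC6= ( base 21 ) 99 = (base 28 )72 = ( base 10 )198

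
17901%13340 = 4561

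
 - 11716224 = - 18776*624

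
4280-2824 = 1456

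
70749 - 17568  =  53181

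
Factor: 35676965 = 5^1*17^1*19^1*22091^1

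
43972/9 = 4885  +  7/9 = 4885.78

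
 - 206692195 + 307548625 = 100856430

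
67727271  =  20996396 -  - 46730875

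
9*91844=826596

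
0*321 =0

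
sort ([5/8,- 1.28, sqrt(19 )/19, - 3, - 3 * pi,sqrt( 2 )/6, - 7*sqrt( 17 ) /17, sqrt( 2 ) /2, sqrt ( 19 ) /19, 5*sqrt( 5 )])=[ - 3*pi, - 3, - 7 * sqrt(17) /17,-1.28, sqrt( 19) /19,sqrt(19)/19,sqrt( 2 ) /6, 5/8 , sqrt( 2) /2 , 5 *sqrt(5)] 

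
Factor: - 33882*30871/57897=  - 2^1*3^( - 1 )*7^( -1)*919^( - 1 )*5647^1*30871^1 = - 348657074/19299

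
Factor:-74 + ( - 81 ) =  - 155  =  - 5^1*31^1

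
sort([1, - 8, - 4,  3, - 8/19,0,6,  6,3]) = [ - 8, - 4,  -  8/19,0, 1,3,  3, 6,  6] 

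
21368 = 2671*8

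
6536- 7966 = -1430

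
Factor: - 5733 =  - 3^2 * 7^2*13^1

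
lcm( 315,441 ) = 2205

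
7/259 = 1/37  =  0.03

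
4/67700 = 1/16925=0.00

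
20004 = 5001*4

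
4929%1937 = 1055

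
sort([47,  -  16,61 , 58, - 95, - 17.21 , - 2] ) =[ - 95 ,-17.21,  -  16, - 2,47,58,61] 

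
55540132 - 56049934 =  - 509802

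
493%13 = 12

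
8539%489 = 226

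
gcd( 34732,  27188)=4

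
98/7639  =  98/7639 = 0.01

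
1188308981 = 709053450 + 479255531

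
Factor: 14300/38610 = 10/27 = 2^1*3^( - 3 )*5^1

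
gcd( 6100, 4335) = 5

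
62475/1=62475  =  62475.00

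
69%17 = 1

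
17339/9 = 17339/9 = 1926.56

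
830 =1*830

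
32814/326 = 100 + 107/163 = 100.66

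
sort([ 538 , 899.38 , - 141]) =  [-141,538, 899.38] 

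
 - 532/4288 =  - 1 + 939/1072= -  0.12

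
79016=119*664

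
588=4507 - 3919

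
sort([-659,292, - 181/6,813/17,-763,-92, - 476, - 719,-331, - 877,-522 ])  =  [-877,-763, - 719, - 659, - 522, - 476, - 331, - 92, - 181/6,813/17 , 292 ]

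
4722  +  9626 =14348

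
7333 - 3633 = 3700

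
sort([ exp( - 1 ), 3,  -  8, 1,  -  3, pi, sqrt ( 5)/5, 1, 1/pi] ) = [ - 8,  -  3,1/pi, exp ( - 1 ),sqrt(5 )/5, 1, 1,3, pi]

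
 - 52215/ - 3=17405  +  0/1 = 17405.00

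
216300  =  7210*30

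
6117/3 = 2039 = 2039.00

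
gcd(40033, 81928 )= 931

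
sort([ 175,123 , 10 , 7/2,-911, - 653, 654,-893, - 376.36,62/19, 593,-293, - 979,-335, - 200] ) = [-979 , - 911,-893,-653, - 376.36,-335, - 293  , - 200,62/19, 7/2,10, 123,175,593,654] 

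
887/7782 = 887/7782 = 0.11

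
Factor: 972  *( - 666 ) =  - 647352 = - 2^3*3^7*37^1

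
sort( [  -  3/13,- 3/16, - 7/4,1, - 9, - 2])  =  [ - 9, - 2, - 7/4,  -  3/13, - 3/16 , 1]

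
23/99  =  23/99 =0.23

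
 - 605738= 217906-823644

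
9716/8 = 1214 + 1/2 = 1214.50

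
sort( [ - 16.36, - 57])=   [ - 57, - 16.36 ] 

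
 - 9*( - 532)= 4788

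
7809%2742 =2325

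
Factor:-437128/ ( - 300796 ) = 2^1*101^1*139^( - 1 ) = 202/139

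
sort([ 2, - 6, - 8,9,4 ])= [ - 8, - 6,2,4,9]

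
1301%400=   101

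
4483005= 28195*159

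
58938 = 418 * 141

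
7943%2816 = 2311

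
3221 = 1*3221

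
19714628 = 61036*323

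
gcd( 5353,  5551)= 1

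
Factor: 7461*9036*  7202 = 485541526392 =2^3*3^4*13^1*251^1*277^1 * 829^1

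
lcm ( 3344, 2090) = 16720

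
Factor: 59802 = 2^1 * 3^1*9967^1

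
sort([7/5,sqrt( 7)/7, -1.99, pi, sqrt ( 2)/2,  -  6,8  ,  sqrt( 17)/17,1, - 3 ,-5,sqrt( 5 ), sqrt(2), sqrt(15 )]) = [ - 6, - 5,-3,  -  1.99 , sqrt( 17)/17,sqrt(7 ) /7, sqrt( 2 ) /2,1, 7/5,sqrt(2), sqrt( 5 ) , pi, sqrt(15 ),8] 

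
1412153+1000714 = 2412867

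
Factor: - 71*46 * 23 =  - 75118=- 2^1*23^2*71^1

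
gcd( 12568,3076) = 4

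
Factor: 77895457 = 23^1*3386759^1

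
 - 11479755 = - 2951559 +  - 8528196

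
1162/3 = 1162/3 = 387.33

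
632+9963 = 10595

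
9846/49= 9846/49 = 200.94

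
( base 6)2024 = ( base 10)448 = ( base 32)e0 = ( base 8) 700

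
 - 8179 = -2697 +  - 5482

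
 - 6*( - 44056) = 264336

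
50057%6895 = 1792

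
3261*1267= 4131687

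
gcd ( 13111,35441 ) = 7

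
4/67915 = 4/67915 = 0.00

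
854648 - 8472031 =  - 7617383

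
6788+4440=11228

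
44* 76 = 3344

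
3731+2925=6656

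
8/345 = 8/345 = 0.02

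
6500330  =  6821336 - 321006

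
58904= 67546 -8642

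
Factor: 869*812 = 2^2 * 7^1*11^1*29^1*79^1  =  705628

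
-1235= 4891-6126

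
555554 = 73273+482281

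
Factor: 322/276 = 7/6 = 2^( - 1)*3^(-1)*7^1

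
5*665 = 3325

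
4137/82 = 4137/82 = 50.45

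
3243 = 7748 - 4505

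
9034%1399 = 640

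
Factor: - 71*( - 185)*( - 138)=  - 2^1  *  3^1*5^1*23^1*37^1*71^1  =  - 1812630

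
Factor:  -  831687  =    -  3^1*19^1*14591^1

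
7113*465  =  3307545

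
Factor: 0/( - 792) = 0 = 0^1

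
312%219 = 93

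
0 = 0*95422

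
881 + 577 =1458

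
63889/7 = 9127=9127.00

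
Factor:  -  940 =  -2^2* 5^1 *47^1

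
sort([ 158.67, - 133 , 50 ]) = [ - 133, 50, 158.67]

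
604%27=10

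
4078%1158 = 604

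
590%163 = 101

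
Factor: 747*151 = 112797 = 3^2 * 83^1 * 151^1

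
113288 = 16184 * 7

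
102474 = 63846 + 38628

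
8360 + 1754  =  10114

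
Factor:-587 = - 587^1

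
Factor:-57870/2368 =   -  28935/1184 = - 2^( - 5 )*3^2*5^1*37^( - 1)*643^1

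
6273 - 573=5700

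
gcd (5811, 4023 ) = 447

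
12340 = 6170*2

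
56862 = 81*702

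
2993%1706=1287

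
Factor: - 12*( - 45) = 2^2*3^3*5^1 = 540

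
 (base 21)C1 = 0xFD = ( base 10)253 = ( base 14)141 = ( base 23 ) b0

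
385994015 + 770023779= 1156017794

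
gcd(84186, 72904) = 2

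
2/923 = 2/923= 0.00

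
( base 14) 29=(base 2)100101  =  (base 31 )16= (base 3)1101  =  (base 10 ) 37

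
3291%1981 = 1310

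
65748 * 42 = 2761416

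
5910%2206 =1498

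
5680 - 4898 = 782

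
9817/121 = 9817/121=81.13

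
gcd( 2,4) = 2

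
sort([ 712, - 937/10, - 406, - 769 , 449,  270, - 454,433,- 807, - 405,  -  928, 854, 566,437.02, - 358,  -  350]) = [  -  928,  -  807, - 769,- 454, - 406, - 405, - 358 ,  -  350,-937/10,270, 433,  437.02,449, 566,712,854]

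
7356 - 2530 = 4826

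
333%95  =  48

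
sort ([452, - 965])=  [ - 965,452]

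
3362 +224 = 3586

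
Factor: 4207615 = 5^1*151^1* 5573^1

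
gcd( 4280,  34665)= 5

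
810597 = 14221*57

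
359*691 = 248069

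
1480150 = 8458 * 175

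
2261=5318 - 3057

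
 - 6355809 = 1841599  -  8197408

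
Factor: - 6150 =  - 2^1*3^1*5^2*41^1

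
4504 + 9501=14005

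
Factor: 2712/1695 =2^3*5^( - 1) =8/5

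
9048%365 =288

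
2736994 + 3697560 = 6434554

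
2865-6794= - 3929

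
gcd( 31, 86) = 1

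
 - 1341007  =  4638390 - 5979397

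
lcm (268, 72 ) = 4824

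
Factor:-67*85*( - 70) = 2^1*5^2*7^1 * 17^1*67^1 = 398650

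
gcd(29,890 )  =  1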